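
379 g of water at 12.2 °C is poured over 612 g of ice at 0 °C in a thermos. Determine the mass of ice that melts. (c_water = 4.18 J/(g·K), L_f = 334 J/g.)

m_melted ≈ 57.9 g

Heat available from the water dropping to 0 °C: 379×4.18×12.2 = 19327 J.
To melt every bit of ice: 612×334 = 204408 J.
19327 J < 204408 J, so only part of the ice melts and the system sits at 0 °C.
m_melted×334 = 19327  ⇒  m_melted ≈ 57.87 g.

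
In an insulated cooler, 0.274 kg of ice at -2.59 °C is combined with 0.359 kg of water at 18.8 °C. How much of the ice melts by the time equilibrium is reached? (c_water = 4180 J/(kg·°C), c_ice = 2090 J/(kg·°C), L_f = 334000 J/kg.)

m_melted ≈ 0.08 kg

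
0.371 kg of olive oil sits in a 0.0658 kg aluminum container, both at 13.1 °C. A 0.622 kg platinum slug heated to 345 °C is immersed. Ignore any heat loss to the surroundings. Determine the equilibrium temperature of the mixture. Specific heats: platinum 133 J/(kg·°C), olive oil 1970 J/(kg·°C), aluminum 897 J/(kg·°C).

Taking heat into each body as positive, Σ m c ΔT = 0:
0.622·133·(T − 345) + 0.371·1970·(T − 13.1) + 0.0658·897·(T − 13.1) = 0
82.73(T − 345) + 730.87(T − 13.1) + 59.02(T − 13.1) = 0
872.62 T = 38888
T = 38888/872.62 ≈ 44.56 °C

T_f ≈ 44.6 °C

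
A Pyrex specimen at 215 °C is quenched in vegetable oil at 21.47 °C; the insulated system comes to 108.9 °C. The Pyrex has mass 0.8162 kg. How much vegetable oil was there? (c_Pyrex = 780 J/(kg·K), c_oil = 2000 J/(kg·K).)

m ≈ 0.386 kg

Conservation of energy gives ΣQ = 0:
0.8162×780×(108.9 − 215) + m×2000×(108.9 − 21.47) = 0
174860 m = 67547
m = 67547/174860 ≈ 0.3863 kg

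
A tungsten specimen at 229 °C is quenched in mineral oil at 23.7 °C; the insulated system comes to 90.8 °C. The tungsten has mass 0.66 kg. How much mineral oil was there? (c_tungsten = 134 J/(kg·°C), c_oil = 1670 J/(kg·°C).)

m ≈ 0.109 kg

Heat lost by the tungsten = heat gained by the oil:
0.66·134·(229 − 90.8) = m·1670·(90.8 − 23.7)
112057 m = 12222  ⇒  m ≈ 0.1091 kg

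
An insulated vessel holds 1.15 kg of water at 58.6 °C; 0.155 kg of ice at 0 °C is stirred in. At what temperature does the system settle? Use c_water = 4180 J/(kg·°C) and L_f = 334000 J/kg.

T_f ≈ 42.1 °C

Net heat exchanged in the isolated system is zero:
latent heat to melt: 0.155·334000 = 51770
  warm the meltwater: 647.9 T
  water: 4807(T − 58.6)
5454.9 T = 281690 − 51770 = 229920
T ≈ 42.15 °C — above 0 °C, consistent with complete melting.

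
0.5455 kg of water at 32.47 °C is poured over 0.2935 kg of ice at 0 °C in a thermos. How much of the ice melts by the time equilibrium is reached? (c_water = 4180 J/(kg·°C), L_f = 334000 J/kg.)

Cooling the water to 0 °C releases 0.5455·4180·32.47 = 74038 J.
Fully melting the ice requires m_ice L_f = 0.2935·334000 = 98029 J.
Since 74038 < 98029 J, not all the ice melts; equilibrium is at 0 °C.
m_melt = 74038 / L_f = 0.2217 kg.

m_melted ≈ 0.222 kg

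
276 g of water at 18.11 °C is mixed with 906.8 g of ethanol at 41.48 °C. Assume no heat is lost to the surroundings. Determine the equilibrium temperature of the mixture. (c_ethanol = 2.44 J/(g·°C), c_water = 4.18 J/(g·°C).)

T_f ≈ 33.5 °C

Setting the total heat transfer to zero:
906.8*2.44*(T − 41.48) + 276*4.18*(T − 18.11) = 0
3366.3 T = 112671
T = 112671 / 3366.3 = 33.5 °C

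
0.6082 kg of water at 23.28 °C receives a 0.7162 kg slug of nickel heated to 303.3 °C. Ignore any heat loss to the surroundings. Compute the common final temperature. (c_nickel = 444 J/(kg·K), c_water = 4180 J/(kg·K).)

T_f ≈ 54.4 °C

Set heat shed by the hot body equal to heat absorbed by the cold body:
0.7162*444*(303.3 − T) = 0.6082*4180*(T − 23.28)
317.99(303.3 − T) = 2542.3(T − 23.28)
2860.3 T = 155631  ⇒  T ≈ 54.41 °C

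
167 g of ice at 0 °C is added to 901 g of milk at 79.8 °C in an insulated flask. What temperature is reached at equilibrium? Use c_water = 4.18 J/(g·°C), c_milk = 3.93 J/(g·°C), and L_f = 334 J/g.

T_f ≈ 53.5 °C

Heat gained plus heat lost sum to zero:
latent heat to melt: 167·334 = 55778
  warm the meltwater: 698.06 T
  milk cools: 901·3.93·(T − 79.8) = 3540.9(T − 79.8)
4239 T = 282566 − 55778 = 226788
T ≈ 53.50 °C. Since T > 0 °C, the all-ice-melts assumption holds.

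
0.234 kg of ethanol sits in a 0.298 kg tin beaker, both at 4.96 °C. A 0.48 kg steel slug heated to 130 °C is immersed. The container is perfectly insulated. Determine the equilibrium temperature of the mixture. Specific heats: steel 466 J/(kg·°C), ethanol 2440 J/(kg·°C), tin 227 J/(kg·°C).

Net heat exchanged in the isolated system is zero:
0.48*466*(T − 130) + 0.234*2440*(T − 4.96) + 0.298*227*(T − 4.96) = 0
223.68(T − 130) + 570.96(T − 4.96) + 67.65(T − 4.96) = 0
862.29 T = 32246
T = 32246 / 862.29 = 37.4 °C

T_f ≈ 37.4 °C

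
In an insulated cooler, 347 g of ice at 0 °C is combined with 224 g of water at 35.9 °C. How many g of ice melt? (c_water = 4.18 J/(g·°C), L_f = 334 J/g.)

m_melted ≈ 101 g

Water can give up m c ΔT = 224×4.18×35.9 = 33614 J before reaching 0 °C.
Melting all 347 g of ice would need 347×334 = 115898 J.
Since 33614 < 115898 J, not all the ice melts; equilibrium is at 0 °C.
m_melt = 33614 / L_f = 100.6 g.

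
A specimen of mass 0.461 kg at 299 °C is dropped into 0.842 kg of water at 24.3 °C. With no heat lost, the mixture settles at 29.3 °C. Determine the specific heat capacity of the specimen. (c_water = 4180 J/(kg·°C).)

c ≈ 142 J/(kg·°C)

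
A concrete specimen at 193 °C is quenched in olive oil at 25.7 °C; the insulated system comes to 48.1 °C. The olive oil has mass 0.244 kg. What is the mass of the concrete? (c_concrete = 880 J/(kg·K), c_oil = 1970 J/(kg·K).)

m ≈ 0.0844 kg

Heat lost by the concrete = heat gained by the oil:
m·880·(193 − 48.1) = 0.244·1970·(48.1 − 25.7)
127512 m = 10767  ⇒  m ≈ 0.08444 kg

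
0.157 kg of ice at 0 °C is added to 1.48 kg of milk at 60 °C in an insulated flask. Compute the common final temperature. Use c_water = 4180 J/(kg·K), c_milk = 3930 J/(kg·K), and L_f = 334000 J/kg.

T_f ≈ 45.8 °C

Setting the total heat transfer to zero:
melt ice: 0.157×334000 = 52438
  warm the meltwater: 656.26 T
  milk cools: 1.48×3930×(T − 60) = 5816.4(T − 60)
6472.7 T = 348984 − 52438 = 296546
T ≈ 45.82 °C (positive, so assuming full melt was valid).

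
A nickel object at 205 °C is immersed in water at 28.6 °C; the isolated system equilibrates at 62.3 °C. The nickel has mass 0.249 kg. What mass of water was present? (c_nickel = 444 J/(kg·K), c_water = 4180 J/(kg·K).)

m ≈ 0.112 kg

|Q_nickel| = |Q_water|:
0.249·444·(205 − 62.3) = m·4180·(62.3 − 28.6)
140866 m = 15776  ⇒  m ≈ 0.112 kg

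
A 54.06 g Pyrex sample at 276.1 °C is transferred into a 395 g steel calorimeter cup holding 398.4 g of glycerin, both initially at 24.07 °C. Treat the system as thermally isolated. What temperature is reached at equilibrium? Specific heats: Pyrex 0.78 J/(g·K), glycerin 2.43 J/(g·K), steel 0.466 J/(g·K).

Heat gained plus heat lost sum to zero:
54.06·0.78·(T − 276.1) + 398.4·2.43·(T − 24.07) + 395·0.466·(T − 24.07) = 0
42.17(T − 276.1) + 968.11(T − 24.07) + 184.07(T − 24.07) = 0
1194.3 T = 39375
T = 39375 / 1194.3 = 33 °C

T_f ≈ 33.0 °C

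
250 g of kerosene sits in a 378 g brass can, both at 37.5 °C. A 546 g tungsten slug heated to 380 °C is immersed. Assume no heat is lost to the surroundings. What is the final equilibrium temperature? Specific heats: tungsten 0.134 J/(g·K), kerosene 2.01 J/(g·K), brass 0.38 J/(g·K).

T_f ≈ 72.3 °C

Let T be the final temperature. ΣQ_i = 0:
546*0.134*(T − 380) + 250*2.01*(T − 37.5) + 378*0.38*(T − 37.5) = 0
73.16(T − 380) + 502.5(T − 37.5) + 143.64(T − 37.5) = 0
(73.16 + 502.5 + 143.64) T = 73.16*380 + 502.5*37.5 + 143.64*37.5
T = 52033/719.3 ≈ 72.34 °C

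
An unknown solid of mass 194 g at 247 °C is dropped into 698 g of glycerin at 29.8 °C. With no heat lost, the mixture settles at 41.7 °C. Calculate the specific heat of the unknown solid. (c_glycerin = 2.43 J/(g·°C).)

c ≈ 0.507 J/(g·°C)

m_s c (T_s − T_f) = m_glycerin c_glycerin (T_f − T_0):
194·c·(247 − 41.7) = 698·2.43·(41.7 − 29.8)
39828 c = 20184  ⇒  c ≈ 0.5068 J/(g·°C)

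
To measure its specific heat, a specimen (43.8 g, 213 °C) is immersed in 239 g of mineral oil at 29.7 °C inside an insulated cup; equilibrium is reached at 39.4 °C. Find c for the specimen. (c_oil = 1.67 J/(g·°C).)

Energy conservation, ΣQ = 0:
43.8·c·(39.4 − 213) + 239·1.67·(39.4 − 29.7) = 0
-7603.7 c = -3871.6
c = -3871.6/-7603.7 ≈ 0.5092 J/(g·°C)

c ≈ 0.509 J/(g·°C)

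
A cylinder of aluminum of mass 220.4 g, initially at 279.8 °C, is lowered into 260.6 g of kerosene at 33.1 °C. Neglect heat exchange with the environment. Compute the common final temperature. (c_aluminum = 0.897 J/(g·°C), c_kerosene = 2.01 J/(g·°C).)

T_f ≈ 100.7 °C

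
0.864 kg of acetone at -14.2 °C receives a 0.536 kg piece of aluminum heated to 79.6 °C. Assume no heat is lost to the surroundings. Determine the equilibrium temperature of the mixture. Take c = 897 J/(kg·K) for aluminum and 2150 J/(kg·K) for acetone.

T_f ≈ 5.1 °C

Conservation of energy gives ΣQ = 0:
0.536*897*(T − 79.6) + 0.864*2150*(T − (-14.2)) = 0
480.79(T − 79.6) + 1857.6(T − (-14.2)) = 0
2338.4 T = 11893
T = 11893 / 2338.4 = 5.09 °C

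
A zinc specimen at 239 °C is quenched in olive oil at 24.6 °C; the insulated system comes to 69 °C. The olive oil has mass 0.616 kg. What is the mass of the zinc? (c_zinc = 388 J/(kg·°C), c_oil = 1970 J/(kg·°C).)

|Q_zinc| = |Q_oil|:
m×388×(239 − 69) = 0.616×1970×(69 − 24.6)
65960 m = 53880  ⇒  m ≈ 0.8169 kg

m ≈ 0.817 kg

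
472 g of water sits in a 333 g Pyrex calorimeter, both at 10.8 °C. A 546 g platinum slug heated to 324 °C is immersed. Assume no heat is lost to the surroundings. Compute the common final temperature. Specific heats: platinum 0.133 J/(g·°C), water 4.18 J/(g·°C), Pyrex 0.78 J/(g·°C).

T_f ≈ 20.7 °C

With ΣQ=0 the equilibrium temperature is the m·c-weighted mean:
T_f = (72.62·324 + 1973·10.8 + 259.74·10.8) / (72.62 + 1973 + 259.74)
    = 47641 / 2305.3 ≈ 20.67 °C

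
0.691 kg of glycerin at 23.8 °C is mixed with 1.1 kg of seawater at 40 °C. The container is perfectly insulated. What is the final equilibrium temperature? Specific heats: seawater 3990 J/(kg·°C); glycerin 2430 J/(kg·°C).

T_f ≈ 35.5 °C

|Q_seawater| = |Q_glycerin|:
1.1*3990*(40 − T) = 0.691*2430*(T − 23.8)
4389(40 − T) = 1679.1(T − 23.8)
6068.1 T = 215523  ⇒  T ≈ 35.52 °C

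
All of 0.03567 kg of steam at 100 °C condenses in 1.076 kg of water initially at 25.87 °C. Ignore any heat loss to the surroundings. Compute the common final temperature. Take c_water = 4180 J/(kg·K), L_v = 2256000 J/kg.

T_f ≈ 45.6 °C

Let T be the final temperature. ΣQ_i = 0:
condense steam: −0.03567·2256000 = −80472
  condensate cools 100→T: 0.03567·4180·(T − 100) = 149.1(T − 100)
  water warms: 1.076·4180·(T − 25.87) = 4497.7(T − 25.87)
4646.8 T = 80472 + 14910 + 116355 = 211737
T ≈ 45.57 °C — below 100 °C, confirming all the steam condensed.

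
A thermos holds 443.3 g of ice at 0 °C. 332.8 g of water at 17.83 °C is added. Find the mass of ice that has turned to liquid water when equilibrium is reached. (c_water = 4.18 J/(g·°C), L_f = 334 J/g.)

m_melted ≈ 74.3 g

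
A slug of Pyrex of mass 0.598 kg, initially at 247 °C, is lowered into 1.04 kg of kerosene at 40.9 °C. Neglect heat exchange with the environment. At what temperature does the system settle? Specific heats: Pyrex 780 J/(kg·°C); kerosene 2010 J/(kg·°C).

Let T be the final temperature. ΣQ_i = 0:
0.598·780·(T − 247) + 1.04·2010·(T − 40.9) = 0
466.44(T − 247) + 2090.4(T − 40.9) = 0
2556.8 T = 200708
T ≈ 78.50 °C

T_f ≈ 78.5 °C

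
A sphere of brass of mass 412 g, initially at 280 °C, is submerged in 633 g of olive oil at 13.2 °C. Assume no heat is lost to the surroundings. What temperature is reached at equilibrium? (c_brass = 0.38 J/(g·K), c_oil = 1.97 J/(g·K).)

T_f = Σ m_i c_i T_i / Σ m_i c_i:
T_f = (156.56×280 + 1247×13.2) / (156.56 + 1247)
    = 60297 / 1403.6 ≈ 42.96 °C

T_f ≈ 43.0 °C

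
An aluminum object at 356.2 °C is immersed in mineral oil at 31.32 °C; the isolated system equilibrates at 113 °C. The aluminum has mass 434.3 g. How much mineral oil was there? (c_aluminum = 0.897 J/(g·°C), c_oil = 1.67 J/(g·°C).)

Heat lost by the aluminum = heat gained by the oil:
434.3·0.897·(356.2 − 113) = m·1.67·(113 − 31.32)
136.41 m = 94743  ⇒  m ≈ 694.6 g

m ≈ 695 g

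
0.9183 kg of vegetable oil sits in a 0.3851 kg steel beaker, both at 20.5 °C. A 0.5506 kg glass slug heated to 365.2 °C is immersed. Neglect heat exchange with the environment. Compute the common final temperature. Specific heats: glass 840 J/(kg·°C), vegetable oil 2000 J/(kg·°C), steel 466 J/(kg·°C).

T_f ≈ 84.8 °C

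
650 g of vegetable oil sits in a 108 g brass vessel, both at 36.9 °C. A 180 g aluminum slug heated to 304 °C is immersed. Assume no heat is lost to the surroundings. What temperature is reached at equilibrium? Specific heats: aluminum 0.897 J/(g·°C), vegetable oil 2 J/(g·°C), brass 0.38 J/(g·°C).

Conservation of energy gives ΣQ = 0:
180·0.897·(T − 304) + 650·2·(T − 36.9) + 108·0.38·(T − 36.9) = 0
(161.46 + 1300 + 41.04) T = 161.46·304 + 1300·36.9 + 41.04·36.9
T = 98568/1502.5 ≈ 65.60 °C

T_f ≈ 65.6 °C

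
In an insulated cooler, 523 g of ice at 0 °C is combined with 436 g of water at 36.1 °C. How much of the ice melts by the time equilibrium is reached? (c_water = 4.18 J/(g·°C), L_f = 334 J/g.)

m_melted ≈ 197 g

Cooling the water to 0 °C releases 436·4.18·36.1 = 65792 J.
To melt every bit of ice: 523·334 = 174682 J.
That's not enough to melt it all — equilibrium is at 0 °C with ice remaining.
Mass melted = 65792/334 ≈ 197 g.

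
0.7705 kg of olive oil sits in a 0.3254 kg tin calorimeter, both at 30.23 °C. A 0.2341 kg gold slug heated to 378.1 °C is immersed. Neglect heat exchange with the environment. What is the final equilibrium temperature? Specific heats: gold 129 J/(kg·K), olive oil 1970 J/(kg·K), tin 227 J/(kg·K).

T_f ≈ 36.7 °C

With ΣQ=0 the equilibrium temperature is the m·c-weighted mean:
T_f = (30.2*378.1 + 1517.9*30.23 + 73.87*30.23) / (30.2 + 1517.9 + 73.87)
    = 59537 / 1621.9 ≈ 36.71 °C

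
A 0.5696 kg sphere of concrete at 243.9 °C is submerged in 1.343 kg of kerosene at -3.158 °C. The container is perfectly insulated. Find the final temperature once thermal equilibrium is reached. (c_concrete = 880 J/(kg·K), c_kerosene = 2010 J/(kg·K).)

With ΣQ=0 the equilibrium temperature is the m·c-weighted mean:
T_f = (501.25×243.9 + 2699.4×(-3.158)) / (501.25 + 2699.4)
    = 113730 / 3200.7 ≈ 35.53 °C

T_f ≈ 35.5 °C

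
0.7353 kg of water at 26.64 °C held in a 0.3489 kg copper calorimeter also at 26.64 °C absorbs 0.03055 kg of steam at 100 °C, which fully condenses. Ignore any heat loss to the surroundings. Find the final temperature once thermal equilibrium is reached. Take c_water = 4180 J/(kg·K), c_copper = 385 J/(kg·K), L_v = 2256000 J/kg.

T_f ≈ 50.1 °C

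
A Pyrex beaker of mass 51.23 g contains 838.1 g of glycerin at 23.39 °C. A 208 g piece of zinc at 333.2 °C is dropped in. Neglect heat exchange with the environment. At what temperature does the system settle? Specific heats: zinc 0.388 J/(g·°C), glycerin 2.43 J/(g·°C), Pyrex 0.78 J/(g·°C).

With ΣQ=0 the equilibrium temperature is the m·c-weighted mean:
T_f = (80.7·333.2 + 2036.6·23.39 + 39.96·23.39) / (80.7 + 2036.6 + 39.96)
    = 75461 / 2157.2 ≈ 34.98 °C

T_f ≈ 35.0 °C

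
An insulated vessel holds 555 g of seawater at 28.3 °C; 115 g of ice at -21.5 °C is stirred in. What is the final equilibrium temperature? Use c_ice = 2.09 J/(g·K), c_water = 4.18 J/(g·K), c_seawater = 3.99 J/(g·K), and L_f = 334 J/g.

Let T be the final temperature. ΣQ_i = 0:
ice -21.5→0 °C: 115×2.09×21.5 = 5167.5; fusion: m_ice L_f = 115×334 = 38410; meltwater 0→T: 115×4.18×T = 480.7 T; seawater: 2214.5(T − 28.3)
2695.2 T = 62669 − 43578 = 19091
T ≈ 7.08 °C — above 0 °C, consistent with complete melting.

T_f ≈ 7.1 °C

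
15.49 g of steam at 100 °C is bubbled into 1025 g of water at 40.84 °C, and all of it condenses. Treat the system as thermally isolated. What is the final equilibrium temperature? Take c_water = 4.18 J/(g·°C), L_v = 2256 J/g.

T_f ≈ 49.8 °C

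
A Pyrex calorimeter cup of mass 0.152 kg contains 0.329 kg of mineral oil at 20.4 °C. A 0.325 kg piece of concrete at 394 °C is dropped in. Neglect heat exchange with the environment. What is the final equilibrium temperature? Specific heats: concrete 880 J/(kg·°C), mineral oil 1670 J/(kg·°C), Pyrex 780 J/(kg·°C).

T_f = Σ m_i c_i T_i / Σ m_i c_i:
T_f = (286·394 + 549.43·20.4 + 118.56·20.4) / (286 + 549.43 + 118.56)
    = 126311 / 953.99 ≈ 132.40 °C

T_f ≈ 132.4 °C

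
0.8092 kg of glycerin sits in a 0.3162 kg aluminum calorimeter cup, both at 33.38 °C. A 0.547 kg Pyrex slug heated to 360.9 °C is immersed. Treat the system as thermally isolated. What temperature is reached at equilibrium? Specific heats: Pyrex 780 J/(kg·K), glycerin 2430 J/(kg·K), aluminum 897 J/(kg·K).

T_f ≈ 85.6 °C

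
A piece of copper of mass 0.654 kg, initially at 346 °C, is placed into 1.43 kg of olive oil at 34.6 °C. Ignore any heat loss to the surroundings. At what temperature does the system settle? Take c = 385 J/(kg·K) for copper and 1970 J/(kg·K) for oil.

T_f ≈ 60.1 °C

Energy conservation, ΣQ = 0:
0.654*385*(T − 346) + 1.43*1970*(T − 34.6) = 0
3068.9 T = 184591
T ≈ 60.15 °C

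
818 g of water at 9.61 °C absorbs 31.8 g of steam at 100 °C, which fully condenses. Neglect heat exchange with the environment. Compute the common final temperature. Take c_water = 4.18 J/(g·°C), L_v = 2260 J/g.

Let T be the final temperature. ΣQ_i = 0:
condense steam: −31.8·2260 = −71868; condensed water 100 °C→T: 132.92(T − 100); water warms: 818·4.18·(T − 9.61) = 3419.2(T − 9.61)
3552.2 T = 71868 + 13292 + 32859 = 118019
T ≈ 33.22 °C — below 100 °C, confirming all the steam condensed.

T_f ≈ 33.2 °C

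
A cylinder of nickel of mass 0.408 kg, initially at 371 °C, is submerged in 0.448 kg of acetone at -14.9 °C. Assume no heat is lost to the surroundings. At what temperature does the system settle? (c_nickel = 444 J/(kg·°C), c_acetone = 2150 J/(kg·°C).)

Heat lost by the nickel equals heat gained by the acetone:
0.408*444*(371 − T) = 0.448*2150*(T − (-14.9))
181.15(371 − T) = 963.2(T − (-14.9))
1144.4 T = 52856  ⇒  T ≈ 46.19 °C

T_f ≈ 46.2 °C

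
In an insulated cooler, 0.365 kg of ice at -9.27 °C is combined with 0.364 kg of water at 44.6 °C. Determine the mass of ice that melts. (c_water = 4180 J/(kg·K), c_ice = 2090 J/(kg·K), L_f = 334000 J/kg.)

m_melted ≈ 0.182 kg

Heat available from the water dropping to 0 °C: 0.364×4180×44.6 = 67860 J.
Warming the ice to 0 °C takes 0.365×2090×9.27 = 7071.6 J, leaving 60788 J for melting.
Melting all 0.365 kg of ice would need 0.365×334000 = 121910 J.
Since 60788 < 121910 J, not all the ice melts; equilibrium is at 0 °C.
m_melted×334000 = 60788  ⇒  m_melted ≈ 0.182 kg.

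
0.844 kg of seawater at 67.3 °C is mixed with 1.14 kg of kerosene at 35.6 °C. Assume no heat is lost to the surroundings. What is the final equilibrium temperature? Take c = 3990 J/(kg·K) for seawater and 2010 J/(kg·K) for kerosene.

T_f ≈ 54.5 °C

Conservation of energy gives ΣQ = 0:
0.844·3990·(T − 67.3) + 1.14·2010·(T − 35.6) = 0
5659 T = 308211
T ≈ 54.46 °C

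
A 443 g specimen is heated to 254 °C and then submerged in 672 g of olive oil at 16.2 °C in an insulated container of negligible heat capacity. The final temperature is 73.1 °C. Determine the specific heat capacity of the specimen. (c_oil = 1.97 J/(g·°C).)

c ≈ 0.94 J/(g·°C)

Heat gained plus heat lost sum to zero:
443×c×(73.1 − 254) + 672×1.97×(73.1 − 16.2) = 0
-80139 c = -75326
c = -75326/-80139 ≈ 0.94 J/(g·°C)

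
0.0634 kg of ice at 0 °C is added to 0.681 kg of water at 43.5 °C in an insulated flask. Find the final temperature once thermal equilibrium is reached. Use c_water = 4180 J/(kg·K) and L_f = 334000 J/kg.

T_f ≈ 33.0 °C

Sum of m c ΔT and latent-heat terms is zero:
latent heat to melt: 0.0634·334000 = 21176; warm the meltwater: 265.01 T; water cools: 0.681·4180·(T − 43.5) = 2846.6(T − 43.5)
3111.6 T = 123826 − 21176 = 102651
T ≈ 32.99 °C. Since T > 0 °C, the all-ice-melts assumption holds.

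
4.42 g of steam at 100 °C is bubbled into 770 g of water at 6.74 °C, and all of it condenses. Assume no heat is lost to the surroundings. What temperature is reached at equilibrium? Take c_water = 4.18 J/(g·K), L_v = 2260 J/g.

T_f ≈ 10.4 °C

Energy balance with sensible and latent terms:
steam→water at 100 °C releases m L_v = 4.42×2260 = 9989.2; condensate cools 100→T: 4.42×4.18×(T − 100) = 18.48(T − 100); water warms: 770×4.18×(T − 6.74) = 3218.6(T − 6.74)
3237.1 T = 9989.2 + 1847.6 + 21693 = 33530
T ≈ 10.36 °C, under the boiling point, so the assumption holds.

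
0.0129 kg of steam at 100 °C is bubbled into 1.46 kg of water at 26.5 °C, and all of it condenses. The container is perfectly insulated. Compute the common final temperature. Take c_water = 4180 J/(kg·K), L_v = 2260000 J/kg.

T_f ≈ 31.9 °C

Heat gained plus heat lost sum to zero:
latent heat released on condensation: 0.0129×2260000 = 29154; condensate cools 100→T: 0.0129×4180×(T − 100) = 53.92(T − 100); water warms: 1.46×4180×(T − 26.5) = 6102.8(T − 26.5)
6156.7 T = 29154 + 5392.2 + 161724 = 196270
T ≈ 31.88 °C, under the boiling point, so the assumption holds.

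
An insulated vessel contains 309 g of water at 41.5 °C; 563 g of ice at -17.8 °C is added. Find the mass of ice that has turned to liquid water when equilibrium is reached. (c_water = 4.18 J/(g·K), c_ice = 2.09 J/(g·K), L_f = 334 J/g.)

m_melted ≈ 97.8 g

Heat available from the water dropping to 0 °C: 309×4.18×41.5 = 53602 J.
Warming the ice to 0 °C takes 563×2.09×17.8 = 20945 J, leaving 32658 J for melting.
Melting all 563 g of ice would need 563×334 = 188042 J.
That's not enough to melt it all — equilibrium is at 0 °C with ice remaining.
m_melted×334 = 32658  ⇒  m_melted ≈ 97.78 g.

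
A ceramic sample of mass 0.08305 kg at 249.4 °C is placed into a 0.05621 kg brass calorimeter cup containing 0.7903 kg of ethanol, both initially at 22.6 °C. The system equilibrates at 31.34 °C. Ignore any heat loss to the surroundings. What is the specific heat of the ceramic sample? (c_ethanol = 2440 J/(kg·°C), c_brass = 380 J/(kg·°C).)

c ≈ 941 J/(kg·°C)

Energy conservation, ΣQ = 0:
0.08305·c·(31.34 − 249.4) + 0.7903·2440·(31.34 − 22.6) + 0.05621·380·(31.34 − 22.6) = 0
-18.11 c = -17040
c = -17040/-18.11 ≈ 940.9 J/(kg·°C)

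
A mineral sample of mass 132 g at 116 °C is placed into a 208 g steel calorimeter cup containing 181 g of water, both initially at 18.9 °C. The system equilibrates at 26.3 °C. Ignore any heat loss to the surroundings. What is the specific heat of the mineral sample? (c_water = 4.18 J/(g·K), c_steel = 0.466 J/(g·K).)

Heat gained plus heat lost sum to zero:
132×c×(26.3 − 116) + 181×4.18×(26.3 − 18.9) + 208×0.466×(26.3 − 18.9) = 0
-11840 c = -6316
c = -6316/-11840 ≈ 0.5334 J/(g·K)

c ≈ 0.533 J/(g·K)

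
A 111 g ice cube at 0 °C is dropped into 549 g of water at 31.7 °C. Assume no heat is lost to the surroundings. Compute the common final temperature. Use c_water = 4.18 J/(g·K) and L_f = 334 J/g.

T_f ≈ 12.9 °C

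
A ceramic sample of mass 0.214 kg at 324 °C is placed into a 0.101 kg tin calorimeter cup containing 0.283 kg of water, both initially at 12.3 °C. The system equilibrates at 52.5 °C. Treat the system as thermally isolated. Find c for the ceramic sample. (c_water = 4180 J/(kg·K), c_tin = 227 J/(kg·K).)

Energy conservation, ΣQ = 0:
0.214·c·(52.5 − 324) + 0.283·4180·(52.5 − 12.3) + 0.101·227·(52.5 − 12.3) = 0
-58.1 c = -48476
c = -48476/-58.1 ≈ 834.3 J/(kg·K)

c ≈ 834 J/(kg·K)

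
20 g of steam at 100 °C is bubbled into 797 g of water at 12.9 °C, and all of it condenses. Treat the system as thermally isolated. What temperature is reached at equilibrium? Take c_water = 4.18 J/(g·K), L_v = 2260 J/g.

Let T be the final temperature. ΣQ_i = 0:
latent heat released on condensation: 20×2260 = 45200; condensed water 100 °C→T: 83.6(T − 100); water warms: 797×4.18×(T − 12.9) = 3331.5(T − 12.9)
3415.1 T = 45200 + 8360 + 42976 = 96536
T ≈ 28.27 °C (< 100 °C, so full condensation is consistent).

T_f ≈ 28.3 °C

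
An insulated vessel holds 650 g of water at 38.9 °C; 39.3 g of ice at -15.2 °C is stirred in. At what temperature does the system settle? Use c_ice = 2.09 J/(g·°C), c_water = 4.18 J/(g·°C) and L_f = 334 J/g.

Net heat exchanged in the isolated system is zero:
warm ice to 0 °C: 39.3×2.09×(0 − (-15.2)) = 1248.5
  melt ice: 39.3×334 = 13126
  meltwater 0→T: 39.3×4.18×T = 164.27 T
  water cools: 650×4.18×(T − 38.9) = 2717(T − 38.9)
2881.3 T = 105691 − 14375 = 91317
T ≈ 31.69 °C (positive, so assuming full melt was valid).

T_f ≈ 31.7 °C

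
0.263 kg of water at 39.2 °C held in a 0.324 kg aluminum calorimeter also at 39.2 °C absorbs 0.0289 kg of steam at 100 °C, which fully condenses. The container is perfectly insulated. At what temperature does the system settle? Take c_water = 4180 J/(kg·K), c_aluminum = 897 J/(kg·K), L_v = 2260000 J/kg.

T_f ≈ 87.3 °C

Taking heat into each body as positive, Σ m c ΔT = 0:
steam→water at 100 °C releases m L_v = 0.0289·2260000 = 65314
  condensate cools 100→T: 0.0289·4180·(T − 100) = 120.8(T − 100)
  water warms: 0.263·4180·(T − 39.2) = 1099.3(T − 39.2)
  aluminum cup: 0.324·897·(T − 39.2) = 290.63(T − 39.2)
1510.8 T = 65314 + 12080 + 54487 = 131881
T ≈ 87.29 °C, under the boiling point, so the assumption holds.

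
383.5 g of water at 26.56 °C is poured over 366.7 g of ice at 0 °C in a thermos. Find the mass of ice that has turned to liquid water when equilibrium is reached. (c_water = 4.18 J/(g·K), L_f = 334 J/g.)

m_melted ≈ 127 g

Cooling the water to 0 °C releases 383.5×4.18×26.56 = 42576 J.
Melting all 366.7 g of ice would need 366.7×334 = 122478 J.
42576 J < 122478 J, so only part of the ice melts and the system sits at 0 °C.
m_melted×334 = 42576  ⇒  m_melted ≈ 127.5 g.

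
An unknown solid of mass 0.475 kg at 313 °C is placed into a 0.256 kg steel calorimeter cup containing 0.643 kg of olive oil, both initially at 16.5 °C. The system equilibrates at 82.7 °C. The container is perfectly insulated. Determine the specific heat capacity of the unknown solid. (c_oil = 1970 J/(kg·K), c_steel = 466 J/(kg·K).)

Energy conservation, ΣQ = 0:
0.475·c·(82.7 − 313) + 0.643·1970·(82.7 − 16.5) + 0.256·466·(82.7 − 16.5) = 0
-109.39 c = -91754
c = -91754/-109.39 ≈ 838.8 J/(kg·K)

c ≈ 839 J/(kg·K)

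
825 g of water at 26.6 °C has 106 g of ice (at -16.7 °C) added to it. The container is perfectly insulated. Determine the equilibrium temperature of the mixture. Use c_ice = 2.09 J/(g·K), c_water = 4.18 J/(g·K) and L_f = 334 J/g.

T_f ≈ 13.5 °C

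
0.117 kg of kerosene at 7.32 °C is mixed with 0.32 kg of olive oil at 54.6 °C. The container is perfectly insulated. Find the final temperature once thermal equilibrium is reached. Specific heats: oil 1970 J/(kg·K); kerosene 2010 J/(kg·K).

T_f ≈ 41.8 °C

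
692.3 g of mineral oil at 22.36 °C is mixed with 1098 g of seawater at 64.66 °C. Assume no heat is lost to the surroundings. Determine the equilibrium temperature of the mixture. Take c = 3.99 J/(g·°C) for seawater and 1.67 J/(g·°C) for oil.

T_f ≈ 55.8 °C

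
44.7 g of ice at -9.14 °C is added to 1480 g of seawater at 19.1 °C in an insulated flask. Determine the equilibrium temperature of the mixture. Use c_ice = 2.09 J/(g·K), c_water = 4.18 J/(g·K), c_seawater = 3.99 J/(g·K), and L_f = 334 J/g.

T_f ≈ 15.9 °C

Heat gained plus heat lost sum to zero:
ice -9.14→0 °C: 44.7×2.09×9.14 = 853.89; fusion: m_ice L_f = 44.7×334 = 14930; meltwater 0→T: 44.7×4.18×T = 186.85 T; seawater cools: 1480×3.99×(T − 19.1) = 5905.2(T − 19.1)
6092 T = 112789 − 15784 = 97006
T ≈ 15.92 °C — above 0 °C, consistent with complete melting.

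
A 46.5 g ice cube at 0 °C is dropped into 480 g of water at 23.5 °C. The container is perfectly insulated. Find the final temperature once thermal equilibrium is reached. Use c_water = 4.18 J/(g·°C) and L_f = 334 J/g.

T_f ≈ 14.4 °C

Energy balance with sensible and latent terms:
melt ice: 46.5×334 = 15531
  warm the meltwater: 194.37 T
  water: 2006.4(T − 23.5)
2200.8 T = 47150 − 15531 = 31619
T ≈ 14.37 °C. Since T > 0 °C, the all-ice-melts assumption holds.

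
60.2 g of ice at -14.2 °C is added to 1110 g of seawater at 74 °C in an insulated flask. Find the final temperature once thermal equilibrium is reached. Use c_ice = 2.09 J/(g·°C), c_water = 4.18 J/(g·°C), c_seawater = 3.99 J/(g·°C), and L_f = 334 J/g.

Conservation of energy gives ΣQ = 0:
ice -14.2→0 °C: 60.2·2.09·14.2 = 1786.6; latent heat to melt: 60.2·334 = 20107; meltwater 0→T: 60.2·4.18·T = 251.64 T; seawater: 4428.9(T − 74)
4680.5 T = 327739 − 21893 = 305845
T ≈ 65.34 °C. Since T > 0 °C, the all-ice-melts assumption holds.

T_f ≈ 65.3 °C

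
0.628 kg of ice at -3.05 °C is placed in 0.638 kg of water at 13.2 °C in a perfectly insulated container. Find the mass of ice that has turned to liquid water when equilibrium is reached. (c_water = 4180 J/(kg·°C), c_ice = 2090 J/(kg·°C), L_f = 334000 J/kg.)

m_melted ≈ 0.0934 kg

Heat available from the water dropping to 0 °C: 0.638×4180×13.2 = 35202 J.
Warming the ice to 0 °C takes 0.628×2090×3.05 = 4003.2 J, leaving 31199 J for melting.
Melting all 0.628 kg of ice would need 0.628×334000 = 209752 J.
That's not enough to melt it all — equilibrium is at 0 °C with ice remaining.
Mass melted = 31199/334000 ≈ 0.09341 kg.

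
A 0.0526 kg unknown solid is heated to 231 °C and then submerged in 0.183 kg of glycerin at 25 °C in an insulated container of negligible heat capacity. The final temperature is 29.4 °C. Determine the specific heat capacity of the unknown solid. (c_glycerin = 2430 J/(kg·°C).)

c ≈ 185 J/(kg·°C)

Let T be the final temperature. ΣQ_i = 0:
0.0526×c×(29.4 − 231) + 0.183×2430×(29.4 − 25) = 0
-10.6 c = -1956.6
c = -1956.6/-10.6 ≈ 184.5 J/(kg·°C)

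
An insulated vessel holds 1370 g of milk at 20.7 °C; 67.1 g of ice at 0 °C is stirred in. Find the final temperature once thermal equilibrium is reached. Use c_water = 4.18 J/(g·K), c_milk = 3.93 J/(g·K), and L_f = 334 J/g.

T_f ≈ 15.7 °C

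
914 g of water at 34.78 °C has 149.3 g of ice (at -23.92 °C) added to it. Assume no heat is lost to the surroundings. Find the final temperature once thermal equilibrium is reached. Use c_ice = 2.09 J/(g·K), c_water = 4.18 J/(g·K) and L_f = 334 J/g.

T_f ≈ 17.0 °C

Sum of m c ΔT and latent-heat terms is zero:
ice -23.92→0 °C: 149.3×2.09×23.92 = 7463.9; latent heat to melt: 149.3×334 = 49866; meltwater 0→T: 149.3×4.18×T = 624.07 T; water cools: 914×4.18×(T − 34.78) = 3820.5(T − 34.78)
4444.6 T = 132878 − 57330 = 75548
T ≈ 17.00 °C. Since T > 0 °C, the all-ice-melts assumption holds.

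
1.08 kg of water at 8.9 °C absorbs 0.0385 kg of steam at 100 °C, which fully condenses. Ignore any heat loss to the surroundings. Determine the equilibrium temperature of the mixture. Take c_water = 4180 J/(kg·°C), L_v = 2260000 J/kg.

T_f ≈ 30.6 °C

Sum of m c ΔT and latent-heat terms is zero:
latent heat released on condensation: 0.0385×2260000 = 87010; condensate cools 100→T: 0.0385×4180×(T − 100) = 160.93(T − 100); water warms: 1.08×4180×(T − 8.9) = 4514.4(T − 8.9)
4675.3 T = 87010 + 16093 + 40178 = 143281
T ≈ 30.65 °C (< 100 °C, so full condensation is consistent).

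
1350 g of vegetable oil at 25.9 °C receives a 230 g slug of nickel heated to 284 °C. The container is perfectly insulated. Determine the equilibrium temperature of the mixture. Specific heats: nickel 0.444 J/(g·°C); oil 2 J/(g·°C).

Set heat shed by the hot body equal to heat absorbed by the cold body:
230*0.444*(284 − T) = 1350*2*(T − 25.9)
102.12(284 − T) = 2700(T − 25.9)
2802.1 T = 98932  ⇒  T ≈ 35.31 °C

T_f ≈ 35.3 °C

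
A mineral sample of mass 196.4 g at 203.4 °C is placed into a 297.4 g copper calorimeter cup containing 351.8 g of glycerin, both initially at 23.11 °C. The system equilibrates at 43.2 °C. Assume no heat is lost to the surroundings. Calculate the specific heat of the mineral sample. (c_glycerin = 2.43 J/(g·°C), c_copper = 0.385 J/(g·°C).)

Conservation of energy gives ΣQ = 0:
196.4×c×(43.2 − 203.4) + 351.8×2.43×(43.2 − 23.11) + 297.4×0.385×(43.2 − 23.11) = 0
-31463 c = -19475
c = -19475/-31463 ≈ 0.619 J/(g·°C)

c ≈ 0.619 J/(g·°C)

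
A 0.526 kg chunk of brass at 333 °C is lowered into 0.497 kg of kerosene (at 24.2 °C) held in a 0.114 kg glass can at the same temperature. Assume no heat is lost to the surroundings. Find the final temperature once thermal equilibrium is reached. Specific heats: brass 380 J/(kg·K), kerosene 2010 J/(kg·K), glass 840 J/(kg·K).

Let T be the final temperature. ΣQ_i = 0:
0.526*380*(T − 333) + 0.497*2010*(T − 24.2) + 0.114*840*(T − 24.2) = 0
199.88(T − 333) + 998.97(T − 24.2) + 95.76(T − 24.2) = 0
(199.88 + 998.97 + 95.76) T = 199.88*333 + 998.97*24.2 + 95.76*24.2
T = 93053 / 1294.6 = 71.9 °C

T_f ≈ 71.9 °C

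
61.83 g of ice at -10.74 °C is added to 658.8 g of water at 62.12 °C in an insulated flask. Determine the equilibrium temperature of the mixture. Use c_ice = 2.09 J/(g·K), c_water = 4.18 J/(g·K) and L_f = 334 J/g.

T_f ≈ 49.5 °C

Net heat exchanged in the isolated system is zero:
ice -10.74→0 °C: 61.83×2.09×10.74 = 1387.9; latent heat to melt: 61.83×334 = 20651; meltwater 0→T: 61.83×4.18×T = 258.45 T; water cools: 658.8×4.18×(T − 62.12) = 2753.8(T − 62.12)
3012.2 T = 171065 − 22039 = 149026
T ≈ 49.47 °C (positive, so assuming full melt was valid).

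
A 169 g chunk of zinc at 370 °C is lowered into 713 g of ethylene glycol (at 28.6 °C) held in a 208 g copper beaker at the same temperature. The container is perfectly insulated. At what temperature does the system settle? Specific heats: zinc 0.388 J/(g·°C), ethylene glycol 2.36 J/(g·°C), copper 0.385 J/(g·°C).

T_f ≈ 40.8 °C

With ΣQ=0 the equilibrium temperature is the m·c-weighted mean:
T_f = (65.57*370 + 1682.7*28.6 + 80.08*28.6) / (65.57 + 1682.7 + 80.08)
    = 74677 / 1828.3 ≈ 40.84 °C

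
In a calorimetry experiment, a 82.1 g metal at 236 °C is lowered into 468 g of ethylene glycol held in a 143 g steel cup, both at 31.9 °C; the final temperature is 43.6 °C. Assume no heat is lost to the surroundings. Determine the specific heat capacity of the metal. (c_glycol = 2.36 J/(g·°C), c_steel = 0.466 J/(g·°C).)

c ≈ 0.867 J/(g·°C)

Taking heat into each body as positive, Σ m c ΔT = 0:
82.1·c·(43.6 − 236) + 468·2.36·(43.6 − 31.9) + 143·0.466·(43.6 − 31.9) = 0
-15796 c = -13702
c = -13702/-15796 ≈ 0.8674 J/(g·°C)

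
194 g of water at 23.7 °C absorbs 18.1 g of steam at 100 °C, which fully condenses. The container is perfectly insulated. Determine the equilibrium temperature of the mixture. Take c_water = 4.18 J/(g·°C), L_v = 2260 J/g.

T_f ≈ 76.4 °C

Energy balance with sensible and latent terms:
steam→water at 100 °C releases m L_v = 18.1×2260 = 40906
  condensed water 100 °C→T: 75.66(T − 100)
  original water: 810.92(T − 23.7)
886.58 T = 40906 + 7565.8 + 19219 = 67691
T ≈ 76.35 °C — below 100 °C, confirming all the steam condensed.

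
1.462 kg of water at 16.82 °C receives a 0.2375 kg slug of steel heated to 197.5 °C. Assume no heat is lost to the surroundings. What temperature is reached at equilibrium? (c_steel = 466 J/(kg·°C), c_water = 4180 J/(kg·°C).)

T_f is the heat-capacity-weighted average of the initial temperatures:
T_f = (110.67·197.5 + 6111.2·16.82) / (110.67 + 6111.2)
    = 124648 / 6221.8 ≈ 20.03 °C

T_f ≈ 20.0 °C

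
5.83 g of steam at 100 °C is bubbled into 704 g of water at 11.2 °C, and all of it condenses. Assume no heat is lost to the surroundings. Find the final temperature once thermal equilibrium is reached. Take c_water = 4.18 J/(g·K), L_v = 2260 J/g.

T_f ≈ 16.4 °C

Let T be the final temperature. ΣQ_i = 0:
latent heat released on condensation: 5.83·2260 = 13176
  condensed water 100 °C→T: 24.37(T − 100)
  original water: 2942.7(T − 11.2)
2967.1 T = 13176 + 2436.9 + 32958 = 48571
T ≈ 16.37 °C, under the boiling point, so the assumption holds.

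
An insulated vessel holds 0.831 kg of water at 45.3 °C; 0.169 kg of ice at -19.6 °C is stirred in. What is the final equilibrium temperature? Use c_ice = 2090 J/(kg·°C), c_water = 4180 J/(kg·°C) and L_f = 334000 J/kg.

Conservation of energy gives ΣQ = 0:
ice -19.6→0 °C: 0.169×2090×19.6 = 6922.9; melt ice: 0.169×334000 = 56446; warm the meltwater: 706.42 T; water: 3473.6(T − 45.3)
4180 T = 157353 − 63369 = 93984
T ≈ 22.48 °C (positive, so assuming full melt was valid).

T_f ≈ 22.5 °C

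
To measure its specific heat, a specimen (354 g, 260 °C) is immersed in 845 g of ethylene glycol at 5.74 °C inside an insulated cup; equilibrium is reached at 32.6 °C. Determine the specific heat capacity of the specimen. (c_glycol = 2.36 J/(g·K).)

c ≈ 0.665 J/(g·K)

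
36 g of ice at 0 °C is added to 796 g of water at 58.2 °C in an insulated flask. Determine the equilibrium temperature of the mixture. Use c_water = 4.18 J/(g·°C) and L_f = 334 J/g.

T_f ≈ 52.2 °C

Energy conservation, ΣQ = 0:
melt ice: 36×334 = 12024; meltwater 0→T: 36×4.18×T = 150.48 T; water: 3327.3(T − 58.2)
3477.8 T = 193648 − 12024 = 181624
T ≈ 52.22 °C (positive, so assuming full melt was valid).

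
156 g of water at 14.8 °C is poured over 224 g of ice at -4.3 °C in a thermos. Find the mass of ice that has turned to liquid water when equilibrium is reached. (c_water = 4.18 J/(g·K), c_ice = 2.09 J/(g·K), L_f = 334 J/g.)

m_melted ≈ 22.9 g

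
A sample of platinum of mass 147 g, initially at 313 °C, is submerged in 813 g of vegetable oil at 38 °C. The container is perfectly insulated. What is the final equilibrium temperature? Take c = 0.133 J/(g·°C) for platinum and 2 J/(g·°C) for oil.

T_f ≈ 41.3 °C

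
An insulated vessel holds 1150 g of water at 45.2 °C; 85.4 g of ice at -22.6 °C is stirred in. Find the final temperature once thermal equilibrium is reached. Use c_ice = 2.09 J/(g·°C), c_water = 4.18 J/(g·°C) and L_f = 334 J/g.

Conservation of energy gives ΣQ = 0:
ice -22.6→0 °C: 85.4·2.09·22.6 = 4033.8
  latent heat to melt: 85.4·334 = 28524
  warm the meltwater: 356.97 T
  water cools: 1150·4.18·(T − 45.2) = 4807(T − 45.2)
5164 T = 217276 − 32557 = 184719
T ≈ 35.77 °C (positive, so assuming full melt was valid).

T_f ≈ 35.8 °C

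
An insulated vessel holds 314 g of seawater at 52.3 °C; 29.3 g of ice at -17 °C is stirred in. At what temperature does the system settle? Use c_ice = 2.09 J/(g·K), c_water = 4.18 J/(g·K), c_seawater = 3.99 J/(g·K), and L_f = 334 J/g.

T_f ≈ 39.8 °C

Energy conservation, ΣQ = 0:
ice -17→0 °C: 29.3·2.09·17 = 1041; fusion: m_ice L_f = 29.3·334 = 9786.2; meltwater 0→T: 29.3·4.18·T = 122.47 T; seawater: 1252.9(T − 52.3)
1375.3 T = 65525 − 10827 = 54697
T ≈ 39.77 °C. Since T > 0 °C, the all-ice-melts assumption holds.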